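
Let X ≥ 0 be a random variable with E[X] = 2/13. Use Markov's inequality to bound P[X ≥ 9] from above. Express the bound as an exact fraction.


μ = E[X] = 2/13, a = 9.
Markov: P[X ≥ 9] ≤ μ/a = (2/13)/9 = 2/117.
Numerically: ≈ 0.017094.
(Since a = 9 > μ = 0.153846, the bound 2/117 is < 1 and informative.)

P[X ≥ 9] ≤ 2/117 ≈ 0.017094.


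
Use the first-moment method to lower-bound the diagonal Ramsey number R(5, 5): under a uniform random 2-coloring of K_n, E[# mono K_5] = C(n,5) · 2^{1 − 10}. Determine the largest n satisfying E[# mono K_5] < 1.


We need C(n, 5) · 2^{1 − 10} < 1, i.e. C(n, 5) < 2^{10 − 1} = 512.
Check values of n near the boundary:
  n = 9: C(9, 5) = 126; 126 < 512? YES
  n = 10: C(10, 5) = 252; 252 < 512? YES
  n = 11: C(11, 5) = 462; 462 < 512? YES
  n = 12: C(12, 5) = 792; 792 < 512? NO
  n = 13: C(13, 5) = 1287; 1287 < 512? NO
The largest n with C(n, 5) < 512 is n = 11 (where E[X] = 231/256 ≈ 0.902). Hence R(5, 5) > 11, i.e. R(5, 5) ≥ 12.

Largest n = 11; hence R(5, 5) > 11.


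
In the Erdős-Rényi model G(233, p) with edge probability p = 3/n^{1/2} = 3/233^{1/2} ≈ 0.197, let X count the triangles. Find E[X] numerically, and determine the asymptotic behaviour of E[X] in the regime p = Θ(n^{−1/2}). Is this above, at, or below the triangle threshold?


Number of potential triangles: C(233, 3) = 2081156.
Each occurs with probability p³ ≈ (0.197)³ ≈ 7.59154e-03.
By linearity: E[X] = C(233, 3)·p³ ≈ 2081156 · 7.59154e-03 ≈ 15799.179.
Since α = 1/2 < 1, p = c/n^{1/2} ≫ 1/n is above the triangle threshold p ~ 1/n. Asymptotically E[X] ~ (c³/6)·n^{3(1−α)} = (3³/6)·n^{1.5} → ∞; triangles are abundant w.h.p.

E[X] ≈ 15799.179; in regime p = Θ(1/n^{1/2}) E[X] diverges (above the triangle threshold p ~ 1/n).


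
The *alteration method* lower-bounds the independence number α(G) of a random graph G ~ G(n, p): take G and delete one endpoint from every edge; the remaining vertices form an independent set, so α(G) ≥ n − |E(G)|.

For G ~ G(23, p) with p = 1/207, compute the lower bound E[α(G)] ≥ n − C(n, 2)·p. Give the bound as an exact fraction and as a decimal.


E[|E(G)|] = C(23, 2)·p = 253 · (1/207) = 11/9.
E[α(G)] ≥ n − E[|E(G)|] = 23 − 11/9 = 196/9.
Numerically: ≈ 21.777778.
(This is only a lower bound; the true E[α(G)] may be larger.)

E[α(G)] ≥ 196/9 ≈ 21.777778.


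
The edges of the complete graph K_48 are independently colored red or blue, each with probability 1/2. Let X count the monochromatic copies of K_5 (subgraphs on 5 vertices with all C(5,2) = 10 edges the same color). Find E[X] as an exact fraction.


Let X = Σ_S X_S over the C(48, 5) = 1712304 subsets S of size 5, where X_S = 1 if the K_5 on S is monochromatic.
For a fixed S, the K_5 on S has C(5, 2) = 10 edges. P[all 10 edges red] = (1/2)^10, and likewise for blue, so P[monochromatic] = 2·(1/2)^10 = 2^{1 − 10} = 1/512.
By linearity of expectation: E[X] = C(48, 5) · 2^{1 − 10} = 1712304 · 1/512 = 107019/32.
Numerically: E[X] ≈ 3344.343750.

E[X] = C(48,5)·2^(1−C(5,2)) = 107019/32 ≈ 3344.343750.


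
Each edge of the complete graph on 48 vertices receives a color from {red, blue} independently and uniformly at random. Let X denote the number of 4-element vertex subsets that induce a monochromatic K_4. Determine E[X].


Let X = Σ_S X_S over the C(48, 4) = 194580 subsets S of size 4, where X_S = 1 if the K_4 on S is monochromatic.
For a fixed S, the K_4 on S has C(4, 2) = 6 edges. P[all 6 edges red] = (1/2)^6, and likewise for blue, so P[monochromatic] = 2·(1/2)^6 = 2^{1 − 6} = 1/32.
By linearity: E[X] = C(48, 4) · 2^{1 − 6} = 194580 · 1/32 = 48645/8.
Numerically: E[X] ≈ 6080.6250.

E[X] = C(48,4)·2^(1−C(4,2)) = 48645/8 ≈ 6080.6250.


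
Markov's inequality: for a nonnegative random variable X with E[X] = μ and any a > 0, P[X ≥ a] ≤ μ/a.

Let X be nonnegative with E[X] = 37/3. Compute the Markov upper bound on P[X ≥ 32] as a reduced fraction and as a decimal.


μ = E[X] = 37/3, a = 32.
Markov: P[X ≥ 32] ≤ μ/a = (37/3)/32 = 37/96.
Numerically: ≈ 0.38542.
(Since a = 32 > μ = 12.33333, the bound 37/96 is < 1 and informative.)

P[X ≥ 32] ≤ 37/96 ≈ 0.38542.


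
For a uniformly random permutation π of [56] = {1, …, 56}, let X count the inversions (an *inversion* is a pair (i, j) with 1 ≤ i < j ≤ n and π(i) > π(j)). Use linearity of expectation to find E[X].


Write X = Σ X_I over the C(56, 2) = 1540 pairs i < j, with X_I the indicator of one inversion.
There are 1540 indicators.
For each fixed pair i < j, the values π(i) and π(j) are two distinct elements of {1, …, 56} in uniformly random order; by symmetry P[π(i) > π(j)] = 1/2.
By linearity: E[X] = 1540 · (1/2) = C(56, 2) · (1/2) = 1540/2 = 770 ≈ 770.000.

E[X] = 770 = 770.000.


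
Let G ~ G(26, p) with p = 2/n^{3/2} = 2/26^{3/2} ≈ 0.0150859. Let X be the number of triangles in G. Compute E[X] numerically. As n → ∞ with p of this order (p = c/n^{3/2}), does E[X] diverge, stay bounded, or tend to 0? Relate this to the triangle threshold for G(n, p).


Number of potential triangles: C(26, 3) = 2600.
Each occurs with probability p³ ≈ (0.0150859)³ ≈ 3.43328551e-06.
By linearity: E[X] = C(26, 3)·p³ ≈ 2600 · 3.43328551e-06 ≈ 0.008927.
Since α = 3/2 > 1, p = c/n^{3/2} = o(1/n) is below the triangle threshold p ~ 1/n. Asymptotically E[X] ~ (c³/6)·n^{3(1−α)} = (2³/6)·n^{-1.5} → 0, so by Markov's inequality G has no triangles w.h.p.

E[X] ≈ 0.008927; in regime p = Θ(1/n^{3/2}) E[X] tends to 0 (below the triangle threshold p ~ 1/n).


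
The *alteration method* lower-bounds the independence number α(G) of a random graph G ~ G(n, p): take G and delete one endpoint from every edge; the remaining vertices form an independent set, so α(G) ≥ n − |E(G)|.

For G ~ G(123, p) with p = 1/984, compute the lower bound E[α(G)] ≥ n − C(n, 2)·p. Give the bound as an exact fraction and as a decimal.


E[|E(G)|] = C(123, 2)·p = 7503 · (1/984) = 61/8.
E[α(G)] ≥ n − E[|E(G)|] = 123 − 61/8 = 923/8.
Numerically: ≈ 115.3750.
(This is only a lower bound; the true E[α(G)] may be larger.)

E[α(G)] ≥ 923/8 ≈ 115.3750.


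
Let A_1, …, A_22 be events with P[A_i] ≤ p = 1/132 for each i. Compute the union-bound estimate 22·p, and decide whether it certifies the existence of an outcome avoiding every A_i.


Union bound: P[∪_{i=1}^{22} A_i] ≤ Σ_i P[A_i] ≤ 22·p = 22·(1/132) = 1/6.
Numerically: 1/6 ≈ 0.1667.
Is 1/6 < 1? YES.
Since P[∪ A_i] ≤ 1/6 < 1, the complement has P[∩ A_i^c] ≥ 1 − 1/6 = 5/6 > 0, so some outcome avoids every A_i.

22·p = 1/6 ≈ 0.1667; existence CERTIFIED by the union bound.


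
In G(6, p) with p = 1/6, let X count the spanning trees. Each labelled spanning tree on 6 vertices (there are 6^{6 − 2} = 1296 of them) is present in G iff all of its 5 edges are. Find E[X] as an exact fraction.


K_6 has 6^{6 − 2} = 1296 labelled spanning trees.
For each such spanning tree H, let X_H = 1 if all 5 edges of H are present in G. Then P[X_H = 1] = p^{5} = (1/6)^{5} = 1/7776.
By linearity of expectation: E[X] = Σ_H E[X_H] = 1296 · p^{5} = 1296 · 1/7776 = 1/6.
Numerically: E[X] ≈ 0.167.

E[X] = 1296 · (1/6)^{5} = 1/6 ≈ 0.167.


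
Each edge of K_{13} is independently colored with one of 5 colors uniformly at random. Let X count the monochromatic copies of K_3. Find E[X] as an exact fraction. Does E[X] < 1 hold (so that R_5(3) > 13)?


E[X] = C(13, 3) · 5^{1 − 3} = 286 · 5^{−2} = 286/25.
As a reduced fraction: E[X] = 286/25 ≈ 11.440.
Is E[X] < 1? NO.
Since E[X] ≥ 1, the first-moment bound is inconclusive at n = 13; it does NOT by itself certify R_5(3) > 13.

E[X] = 286/25 ≈ 11.440; E[X] ≥ 1; first-moment method inconclusive here.


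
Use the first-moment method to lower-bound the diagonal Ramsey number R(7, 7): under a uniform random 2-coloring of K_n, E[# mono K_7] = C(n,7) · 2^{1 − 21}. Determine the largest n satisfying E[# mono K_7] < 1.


We need C(n, 7) · 2^{1 − 21} < 1, i.e. C(n, 7) < 2^{21 − 1} = 1048576.
Check values of n near the boundary:
  n = 25: C(25, 7) = 480700; 480700 < 1048576? YES
  n = 26: C(26, 7) = 657800; 657800 < 1048576? YES
  n = 27: C(27, 7) = 888030; 888030 < 1048576? YES
  n = 28: C(28, 7) = 1184040; 1184040 < 1048576? NO
The largest n with C(n, 7) < 1048576 is n = 27 (where E[X] = 444015/524288 ≈ 0.8468914). Hence R(7, 7) > 27, i.e. R(7, 7) ≥ 28.

Largest n = 27; hence R(7, 7) > 27.


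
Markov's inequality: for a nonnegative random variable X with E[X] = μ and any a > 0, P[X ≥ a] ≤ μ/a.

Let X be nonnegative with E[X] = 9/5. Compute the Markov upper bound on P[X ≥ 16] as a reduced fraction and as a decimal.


μ = E[X] = 9/5, a = 16.
Markov: P[X ≥ 16] ≤ μ/a = (9/5)/16 = 9/80.
Numerically: ≈ 0.11250.
(Since a = 16 > μ = 1.80000, the bound 9/80 is < 1 and informative.)

P[X ≥ 16] ≤ 9/80 ≈ 0.11250.


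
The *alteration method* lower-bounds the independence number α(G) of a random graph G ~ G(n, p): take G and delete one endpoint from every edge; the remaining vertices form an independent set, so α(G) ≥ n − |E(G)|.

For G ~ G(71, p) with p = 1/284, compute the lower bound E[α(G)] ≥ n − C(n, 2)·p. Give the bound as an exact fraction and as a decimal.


E[|E(G)|] = C(71, 2)·p = 2485 · (1/284) = 35/4.
E[α(G)] ≥ n − E[|E(G)|] = 71 − 35/4 = 249/4.
Numerically: ≈ 62.2500.
(This is only a lower bound; the true E[α(G)] may be larger.)

E[α(G)] ≥ 249/4 ≈ 62.2500.


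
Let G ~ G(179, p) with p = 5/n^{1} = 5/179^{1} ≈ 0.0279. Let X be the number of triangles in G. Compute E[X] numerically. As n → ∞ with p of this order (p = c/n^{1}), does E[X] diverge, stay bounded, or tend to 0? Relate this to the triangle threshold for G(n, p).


Number of potential triangles: C(179, 3) = 939929.
Each occurs with probability p³ ≈ (0.0279)³ ≈ 2.17947e-05.
By linearity: E[X] = C(179, 3)·p³ ≈ 939929 · 2.17947e-05 ≈ 20.485.
Here α = 1, so p = 5/n is exactly at the triangle threshold p ~ 1/n. Asymptotically E[X] → c³/6 = 5³/6 = 125/6 ≈ 20.833, a bounded constant. In this regime the triangle count is asymptotically Poisson(c³/6).

E[X] ≈ 20.485; in regime p = Θ(1/n^{1}) E[X] stays bounded (at the triangle threshold p ~ 1/n).


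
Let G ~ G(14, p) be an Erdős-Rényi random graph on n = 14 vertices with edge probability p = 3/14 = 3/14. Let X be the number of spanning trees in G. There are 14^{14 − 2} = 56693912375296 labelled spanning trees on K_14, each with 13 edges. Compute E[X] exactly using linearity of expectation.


K_14 has 14^{14 − 2} = 56693912375296 labelled spanning trees.
For each such spanning tree H, let X_H = 1 if all 13 edges of H are present in G. Then P[X_H = 1] = p^{13} = (3/14)^{13} = 1594323/793714773254144.
Summing the indicators: E[X] = Σ_H E[X_H] = 56693912375296 · p^{13} = 56693912375296 · 1594323/793714773254144 = 1594323/14.
Numerically: E[X] ≈ 1.1388e+05.

E[X] = 56693912375296 · (3/14)^{13} = 1594323/14 ≈ 1.1388e+05.


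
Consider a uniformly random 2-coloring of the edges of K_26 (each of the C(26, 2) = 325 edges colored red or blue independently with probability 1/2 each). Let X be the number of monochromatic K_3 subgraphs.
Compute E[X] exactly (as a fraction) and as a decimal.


Let X = Σ_S X_S over the C(26, 3) = 2600 subsets S of size 3, where X_S = 1 if the K_3 on S is monochromatic.
For a fixed S, the K_3 on S has C(3, 2) = 3 edges. P[all 3 edges red] = (1/2)^3, and likewise for blue, so P[monochromatic] = 2·(1/2)^3 = 2^{1 − 3} = 1/4.
Summing: E[X] = C(26, 3) · 2^{1 − 3} = 2600 · 1/4 = 650.
Numerically: E[X] ≈ 650.000000.

E[X] = C(26,3)·2^(1−C(3,2)) = 650 ≈ 650.000000.


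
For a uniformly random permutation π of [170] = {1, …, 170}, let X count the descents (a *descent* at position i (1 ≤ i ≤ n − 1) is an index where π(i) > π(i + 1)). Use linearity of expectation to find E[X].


Write X = Σ X_I over i = 1, …, 169, with X_I the indicator of one descent.
There are 169 indicators.
For each fixed i, the pair (π(i), π(i+1)) is a uniformly random ordered pair of distinct values from {1, …, 170}; by symmetry P[π(i) > π(i+1)] = 1/2.
By linearity: E[X] = 169 · (1/2) = (170 − 1) · (1/2) = 169/2 ≈ 84.500000.

E[X] = 169/2 = 84.500000.


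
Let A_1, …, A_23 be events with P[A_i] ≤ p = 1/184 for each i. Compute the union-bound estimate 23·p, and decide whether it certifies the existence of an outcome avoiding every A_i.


Union bound: P[∪_{i=1}^{23} A_i] ≤ Σ_i P[A_i] ≤ 23·p = 23·(1/184) = 1/8.
Numerically: 1/8 ≈ 0.125000.
Is 1/8 < 1? YES.
Since P[∪ A_i] ≤ 1/8 < 1, the complement has P[∩ A_i^c] ≥ 1 − 1/8 = 7/8 > 0, so some outcome avoids every A_i.

23·p = 1/8 ≈ 0.125000; existence CERTIFIED by the union bound.


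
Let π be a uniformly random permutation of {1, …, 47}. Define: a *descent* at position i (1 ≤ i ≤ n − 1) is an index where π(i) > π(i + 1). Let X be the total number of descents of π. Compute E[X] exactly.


Write X = Σ X_I over i = 1, …, 46, with X_I the indicator of one descent.
There are 46 indicators.
For each fixed i, the pair (π(i), π(i+1)) is a uniformly random ordered pair of distinct values from {1, …, 47}; by symmetry P[π(i) > π(i+1)] = 1/2.
By linearity: E[X] = 46 · (1/2) = (47 − 1) · (1/2) = 23 ≈ 23.00000.

E[X] = 23 = 23.00000.


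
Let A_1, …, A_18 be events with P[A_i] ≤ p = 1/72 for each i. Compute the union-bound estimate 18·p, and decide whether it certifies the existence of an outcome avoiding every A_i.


Union bound: P[∪_{i=1}^{18} A_i] ≤ Σ_i P[A_i] ≤ 18·p = 18·(1/72) = 1/4.
Numerically: 1/4 ≈ 0.250000.
Is 1/4 < 1? YES.
Since P[∪ A_i] ≤ 1/4 < 1, the complement has P[∩ A_i^c] ≥ 1 − 1/4 = 3/4 > 0, so some outcome avoids every A_i.

18·p = 1/4 ≈ 0.250000; existence CERTIFIED by the union bound.


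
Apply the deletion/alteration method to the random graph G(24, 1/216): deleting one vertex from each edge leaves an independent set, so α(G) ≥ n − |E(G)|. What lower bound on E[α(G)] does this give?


E[|E(G)|] = C(24, 2)·p = 276 · (1/216) = 23/18.
E[α(G)] ≥ n − E[|E(G)|] = 24 − 23/18 = 409/18.
Numerically: ≈ 22.722.
(This is only a lower bound; the true E[α(G)] may be larger.)

E[α(G)] ≥ 409/18 ≈ 22.722.


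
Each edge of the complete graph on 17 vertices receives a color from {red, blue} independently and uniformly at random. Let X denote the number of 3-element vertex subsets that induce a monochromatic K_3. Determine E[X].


Let X = Σ_S X_S over the C(17, 3) = 680 subsets S of size 3, where X_S = 1 if the K_3 on S is monochromatic.
For a fixed S, the K_3 on S has C(3, 2) = 3 edges. P[all 3 edges red] = (1/2)^3, and likewise for blue, so P[monochromatic] = 2·(1/2)^3 = 2^{1 − 3} = 1/4.
By linearity of expectation: E[X] = C(17, 3) · 2^{1 − 3} = 680 · 1/4 = 170.
Numerically: E[X] ≈ 170.0000.

E[X] = C(17,3)·2^(1−C(3,2)) = 170 ≈ 170.0000.


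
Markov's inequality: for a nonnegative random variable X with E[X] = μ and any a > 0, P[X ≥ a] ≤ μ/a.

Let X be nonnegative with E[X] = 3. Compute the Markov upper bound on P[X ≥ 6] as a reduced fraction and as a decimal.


μ = E[X] = 3, a = 6.
Markov: P[X ≥ 6] ≤ μ/a = (3)/6 = 1/2.
Numerically: ≈ 0.5000.
(Since a = 6 > μ = 3.0000, the bound 1/2 is < 1 and informative.)

P[X ≥ 6] ≤ 1/2 ≈ 0.5000.


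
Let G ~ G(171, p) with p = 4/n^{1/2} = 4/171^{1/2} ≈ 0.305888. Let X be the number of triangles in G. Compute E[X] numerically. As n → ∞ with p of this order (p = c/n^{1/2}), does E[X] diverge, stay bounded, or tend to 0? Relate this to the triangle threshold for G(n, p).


Number of potential triangles: C(171, 3) = 818805.
Each occurs with probability p³ ≈ (0.305888)³ ≈ 2.86210662e-02.
By linearity: E[X] = C(171, 3)·p³ ≈ 818805 · 2.86210662e-02 ≈ 23435.072121.
Since α = 1/2 < 1, p = c/n^{1/2} ≫ 1/n is above the triangle threshold p ~ 1/n. Asymptotically E[X] ~ (c³/6)·n^{3(1−α)} = (4³/6)·n^{1.5} → ∞; triangles are abundant w.h.p.

E[X] ≈ 23435.072121; in regime p = Θ(1/n^{1/2}) E[X] diverges (above the triangle threshold p ~ 1/n).


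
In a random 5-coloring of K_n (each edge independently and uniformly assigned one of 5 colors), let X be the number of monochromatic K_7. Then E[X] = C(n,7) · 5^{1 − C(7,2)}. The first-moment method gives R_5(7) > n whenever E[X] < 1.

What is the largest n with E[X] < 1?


We need C(n, 7) · 5^{1 − 21} < 1, i.e. C(n, 7) < 5^{21 − 1} = 95367431640625.
Check values of n near the boundary:
  n = 334: C(334, 7) = 86359460961576; 86359460961576 < 95367431640625? YES
  n = 335: C(335, 7) = 88202498238195; 88202498238195 < 95367431640625? YES
  n = 336: C(336, 7) = 90079147136880; 90079147136880 < 95367431640625? YES
  n = 337: C(337, 7) = 91989916924632; 91989916924632 < 95367431640625? YES
  n = 338: C(338, 7) = 93935323022736; 93935323022736 < 95367431640625? YES
  n = 339: C(339, 7) = 95915887062372; 95915887062372 < 95367431640625? NO
The largest n with C(n, 7) < 95367431640625 is n = 338 (where E[X] = 93935323022736/95367431640625 ≈ 0.984983). Hence R_5(7) > 338, i.e. R_5(7) ≥ 339.

Largest n = 338; hence R_5(7) > 338.


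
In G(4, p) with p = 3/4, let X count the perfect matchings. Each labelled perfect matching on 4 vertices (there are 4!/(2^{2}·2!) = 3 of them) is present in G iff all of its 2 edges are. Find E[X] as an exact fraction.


K_4 has 4!/(2^{2}·2!) = 3 labelled perfect matchings.
For each such perfect matching H, let X_H = 1 if all 2 edges of H are present in G. Then P[X_H = 1] = p^{2} = (3/4)^{2} = 9/16.
Summing the indicators: E[X] = Σ_H E[X_H] = 3 · p^{2} = 3 · 9/16 = 27/16.
Numerically: E[X] ≈ 1.6875.

E[X] = 3 · (3/4)^{2} = 27/16 ≈ 1.6875.


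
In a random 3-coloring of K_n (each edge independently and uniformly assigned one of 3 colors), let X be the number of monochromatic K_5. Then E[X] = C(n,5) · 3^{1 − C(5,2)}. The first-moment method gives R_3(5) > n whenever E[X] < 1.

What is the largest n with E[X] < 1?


We need C(n, 5) · 3^{1 − 10} < 1, i.e. C(n, 5) < 3^{10 − 1} = 19683.
Check values of n near the boundary:
  n = 14: C(14, 5) = 2002; 2002 < 19683? YES
  n = 15: C(15, 5) = 3003; 3003 < 19683? YES
  n = 16: C(16, 5) = 4368; 4368 < 19683? YES
  n = 17: C(17, 5) = 6188; 6188 < 19683? YES
  n = 18: C(18, 5) = 8568; 8568 < 19683? YES
  n = 19: C(19, 5) = 11628; 11628 < 19683? YES
  n = 20: C(20, 5) = 15504; 15504 < 19683? YES
  n = 21: C(21, 5) = 20349; 20349 < 19683? NO
The largest n with C(n, 5) < 19683 is n = 20 (where E[X] = 5168/6561 ≈ 0.7876848). Hence R_3(5) > 20, i.e. R_3(5) ≥ 21.

Largest n = 20; hence R_3(5) > 20.


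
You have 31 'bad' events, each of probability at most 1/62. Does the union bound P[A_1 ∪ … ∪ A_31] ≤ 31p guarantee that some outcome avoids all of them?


Union bound: P[∪_{i=1}^{31} A_i] ≤ Σ_i P[A_i] ≤ 31·p = 31·(1/62) = 1/2.
Numerically: 1/2 ≈ 0.50000.
Is 1/2 < 1? YES.
Since P[∪ A_i] ≤ 1/2 < 1, the complement has P[∩ A_i^c] ≥ 1 − 1/2 = 1/2 > 0, so some outcome avoids every A_i.

31·p = 1/2 ≈ 0.50000; existence CERTIFIED by the union bound.


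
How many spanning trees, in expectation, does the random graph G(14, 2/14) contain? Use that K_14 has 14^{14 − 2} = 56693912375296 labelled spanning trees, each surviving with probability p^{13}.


K_14 has 14^{14 − 2} = 56693912375296 labelled spanning trees.
For each such spanning tree H, let X_H = 1 if all 13 edges of H are present in G. Then P[X_H = 1] = p^{13} = (1/7)^{13} = 1/96889010407.
By linearity of expectation: E[X] = Σ_H E[X_H] = 56693912375296 · p^{13} = 56693912375296 · 1/96889010407 = 4096/7.
Numerically: E[X] ≈ 585.1.

E[X] = 56693912375296 · (1/7)^{13} = 4096/7 ≈ 585.1.


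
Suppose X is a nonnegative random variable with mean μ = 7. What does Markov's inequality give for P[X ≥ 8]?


μ = E[X] = 7, a = 8.
Markov: P[X ≥ 8] ≤ μ/a = (7)/8 = 7/8.
Numerically: ≈ 0.8750.
(Since a = 8 > μ = 7.0000, the bound 7/8 is < 1 and informative.)

P[X ≥ 8] ≤ 7/8 ≈ 0.8750.


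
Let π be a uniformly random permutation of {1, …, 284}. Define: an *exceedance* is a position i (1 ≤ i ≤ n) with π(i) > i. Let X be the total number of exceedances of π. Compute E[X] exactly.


Write X = Σ_{i=1}^{284} X_i, where X_i = 1_{π(i) > i}.
For each fixed i, π(i) is uniform over {1, …, 284} (marginal of a uniform permutation), so P[π(i) > i] = (n − i)/n. Summing: Σ_{i=1}^{284} (n − i)/n = (0 + 1 + … + 283)/284 = 284(284 − 1)/(2·284) = (284 − 1)/2.
Hence E[X] = Σ_{i=1}^{284} (284 − i)/284 = 283/2 ≈ 141.500000.

E[X] = 283/2 = 141.500000.


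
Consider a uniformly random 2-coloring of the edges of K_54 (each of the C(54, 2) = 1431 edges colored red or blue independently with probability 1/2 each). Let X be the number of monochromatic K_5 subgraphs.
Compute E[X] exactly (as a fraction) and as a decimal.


Let X = Σ_S X_S over the C(54, 5) = 3162510 subsets S of size 5, where X_S = 1 if the K_5 on S is monochromatic.
For a fixed S, the K_5 on S has C(5, 2) = 10 edges. P[all 10 edges red] = (1/2)^10, and likewise for blue, so P[monochromatic] = 2·(1/2)^10 = 2^{1 − 10} = 1/512.
By linearity: E[X] = C(54, 5) · 2^{1 − 10} = 3162510 · 1/512 = 1581255/256.
Numerically: E[X] ≈ 6176.777344.

E[X] = C(54,5)·2^(1−C(5,2)) = 1581255/256 ≈ 6176.777344.


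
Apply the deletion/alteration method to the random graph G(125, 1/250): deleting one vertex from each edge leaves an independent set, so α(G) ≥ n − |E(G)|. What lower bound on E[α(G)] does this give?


E[|E(G)|] = C(125, 2)·p = 7750 · (1/250) = 31.
E[α(G)] ≥ n − E[|E(G)|] = 125 − 31 = 94.
Numerically: ≈ 94.000000.
(This is only a lower bound; the true E[α(G)] may be larger.)

E[α(G)] ≥ 94 ≈ 94.000000.


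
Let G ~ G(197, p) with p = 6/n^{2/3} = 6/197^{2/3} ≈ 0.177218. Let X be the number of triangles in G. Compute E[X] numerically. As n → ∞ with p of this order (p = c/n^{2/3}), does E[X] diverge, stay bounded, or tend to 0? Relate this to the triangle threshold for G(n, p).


Number of potential triangles: C(197, 3) = 1254890.
Each occurs with probability p³ ≈ (0.177218)³ ≈ 5.56571929e-03.
By linearity: E[X] = C(197, 3)·p³ ≈ 1254890 · 5.56571929e-03 ≈ 6984.365482.
Since α = 2/3 < 1, p = c/n^{2/3} ≫ 1/n is above the triangle threshold p ~ 1/n. Asymptotically E[X] ~ (c³/6)·n^{3(1−α)} = (6³/6)·n^{1} → ∞; triangles are abundant w.h.p.

E[X] ≈ 6984.365482; in regime p = Θ(1/n^{2/3}) E[X] diverges (above the triangle threshold p ~ 1/n).


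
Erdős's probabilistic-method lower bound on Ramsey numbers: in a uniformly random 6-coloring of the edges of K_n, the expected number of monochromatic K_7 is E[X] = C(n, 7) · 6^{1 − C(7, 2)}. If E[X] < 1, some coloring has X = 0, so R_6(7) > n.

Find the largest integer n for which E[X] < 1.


We need C(n, 7) · 6^{1 − 21} < 1, i.e. C(n, 7) < 6^{21 − 1} = 3656158440062976.
Check values of n near the boundary:
  n = 564: C(564, 7) = 3469685994423792; 3469685994423792 < 3656158440062976? YES
  n = 565: C(565, 7) = 3513212521235560; 3513212521235560 < 3656158440062976? YES
  n = 566: C(566, 7) = 3557206237959440; 3557206237959440 < 3656158440062976? YES
  n = 567: C(567, 7) = 3601671315933933; 3601671315933933 < 3656158440062976? YES
  n = 568: C(568, 7) = 3646611956239704; 3646611956239704 < 3656158440062976? YES
  n = 569: C(569, 7) = 3692032389858348; 3692032389858348 < 3656158440062976? NO
The largest n with C(n, 7) < 3656158440062976 is n = 568 (where E[X] = 16882462760369/16926659444736 ≈ 0.99739). Hence R_6(7) > 568, i.e. R_6(7) ≥ 569.

Largest n = 568; hence R_6(7) > 568.


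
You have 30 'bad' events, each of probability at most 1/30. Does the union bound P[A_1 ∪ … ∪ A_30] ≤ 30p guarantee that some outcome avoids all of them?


Union bound: P[∪_{i=1}^{30} A_i] ≤ Σ_i P[A_i] ≤ 30·p = 30·(1/30) = 1.
Numerically: 1 ≈ 1.000.
Is 1 < 1? NO.
Since the bound 1 is ≥ 1, the union bound is uninformative here; it does NOT by itself certify existence.

30·p = 1 ≈ 1.000; existence NOT certified by the union bound.


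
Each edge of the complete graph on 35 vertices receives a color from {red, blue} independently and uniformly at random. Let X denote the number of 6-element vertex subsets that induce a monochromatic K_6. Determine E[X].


Let X = Σ_S X_S over the C(35, 6) = 1623160 subsets S of size 6, where X_S = 1 if the K_6 on S is monochromatic.
For a fixed S, the K_6 on S has C(6, 2) = 15 edges. P[all 15 edges red] = (1/2)^15, and likewise for blue, so P[monochromatic] = 2·(1/2)^15 = 2^{1 − 15} = 1/16384.
By linearity of expectation: E[X] = C(35, 6) · 2^{1 − 15} = 1623160 · 1/16384 = 202895/2048.
Numerically: E[X] ≈ 99.070.

E[X] = C(35,6)·2^(1−C(6,2)) = 202895/2048 ≈ 99.070.


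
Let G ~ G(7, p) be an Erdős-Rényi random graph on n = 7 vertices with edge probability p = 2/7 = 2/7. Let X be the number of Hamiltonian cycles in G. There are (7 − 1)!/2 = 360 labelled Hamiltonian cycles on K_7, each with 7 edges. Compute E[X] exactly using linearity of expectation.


K_7 has (7 − 1)!/2 = 360 labelled Hamiltonian cycles.
For each such Hamiltonian cycle H, let X_H = 1 if all 7 edges of H are present in G. Then P[X_H = 1] = p^{7} = (2/7)^{7} = 128/823543.
Summing the indicators: E[X] = Σ_H E[X_H] = 360 · p^{7} = 360 · 128/823543 = 46080/823543.
Numerically: E[X] ≈ 0.0559534.

E[X] = 360 · (2/7)^{7} = 46080/823543 ≈ 0.0559534.


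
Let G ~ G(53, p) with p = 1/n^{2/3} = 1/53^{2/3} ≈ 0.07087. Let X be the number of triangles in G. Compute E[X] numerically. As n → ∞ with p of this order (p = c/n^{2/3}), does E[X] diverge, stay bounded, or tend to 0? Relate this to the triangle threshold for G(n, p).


Number of potential triangles: C(53, 3) = 23426.
Each occurs with probability p³ ≈ (0.07087)³ ≈ 3.559986e-04.
By linearity: E[X] = C(53, 3)·p³ ≈ 23426 · 3.559986e-04 ≈ 8.3396.
Since α = 2/3 < 1, p = c/n^{2/3} ≫ 1/n is above the triangle threshold p ~ 1/n. Asymptotically E[X] ~ (c³/6)·n^{3(1−α)} = (1³/6)·n^{1} → ∞; triangles are abundant w.h.p.

E[X] ≈ 8.3396; in regime p = Θ(1/n^{2/3}) E[X] diverges (above the triangle threshold p ~ 1/n).


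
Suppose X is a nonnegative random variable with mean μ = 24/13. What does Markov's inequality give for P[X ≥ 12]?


μ = E[X] = 24/13, a = 12.
Markov: P[X ≥ 12] ≤ μ/a = (24/13)/12 = 2/13.
Numerically: ≈ 0.153846.
(Since a = 12 > μ = 1.846154, the bound 2/13 is < 1 and informative.)

P[X ≥ 12] ≤ 2/13 ≈ 0.153846.


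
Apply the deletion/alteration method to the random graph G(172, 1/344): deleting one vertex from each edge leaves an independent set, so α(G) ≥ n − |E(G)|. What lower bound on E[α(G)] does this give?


E[|E(G)|] = C(172, 2)·p = 14706 · (1/344) = 171/4.
E[α(G)] ≥ n − E[|E(G)|] = 172 − 171/4 = 517/4.
Numerically: ≈ 129.250.
(This is only a lower bound; the true E[α(G)] may be larger.)

E[α(G)] ≥ 517/4 ≈ 129.250.


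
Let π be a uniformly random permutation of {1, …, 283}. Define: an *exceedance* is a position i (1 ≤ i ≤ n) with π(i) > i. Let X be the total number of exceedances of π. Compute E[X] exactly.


Write X = Σ_{i=1}^{283} X_i, where X_i = 1_{π(i) > i}.
For each fixed i, π(i) is uniform over {1, …, 283} (marginal of a uniform permutation), so P[π(i) > i] = (n − i)/n. Summing: Σ_{i=1}^{283} (n − i)/n = (0 + 1 + … + 282)/283 = 283(283 − 1)/(2·283) = (283 − 1)/2.
Hence E[X] = Σ_{i=1}^{283} (283 − i)/283 = 141 ≈ 141.000000.

E[X] = 141 = 141.000000.


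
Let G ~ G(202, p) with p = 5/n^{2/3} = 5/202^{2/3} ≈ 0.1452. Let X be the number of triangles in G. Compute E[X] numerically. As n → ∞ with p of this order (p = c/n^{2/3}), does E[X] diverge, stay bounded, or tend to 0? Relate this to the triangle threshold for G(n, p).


Number of potential triangles: C(202, 3) = 1353400.
Each occurs with probability p³ ≈ (0.1452)³ ≈ 3.063425e-03.
By linearity: E[X] = C(202, 3)·p³ ≈ 1353400 · 3.063425e-03 ≈ 4146.0396.
Since α = 2/3 < 1, p = c/n^{2/3} ≫ 1/n is above the triangle threshold p ~ 1/n. Asymptotically E[X] ~ (c³/6)·n^{3(1−α)} = (5³/6)·n^{1} → ∞; triangles are abundant w.h.p.

E[X] ≈ 4146.0396; in regime p = Θ(1/n^{2/3}) E[X] diverges (above the triangle threshold p ~ 1/n).


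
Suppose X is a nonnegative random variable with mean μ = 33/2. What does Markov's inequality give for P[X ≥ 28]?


μ = E[X] = 33/2, a = 28.
Markov: P[X ≥ 28] ≤ μ/a = (33/2)/28 = 33/56.
Numerically: ≈ 0.5893.
(Since a = 28 > μ = 16.5000, the bound 33/56 is < 1 and informative.)

P[X ≥ 28] ≤ 33/56 ≈ 0.5893.


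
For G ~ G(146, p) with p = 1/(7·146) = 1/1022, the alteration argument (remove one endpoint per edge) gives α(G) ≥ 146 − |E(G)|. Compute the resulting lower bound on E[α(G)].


E[|E(G)|] = C(146, 2)·p = 10585 · (1/1022) = 145/14.
E[α(G)] ≥ n − E[|E(G)|] = 146 − 145/14 = 1899/14.
Numerically: ≈ 135.6429.
(This is only a lower bound; the true E[α(G)] may be larger.)

E[α(G)] ≥ 1899/14 ≈ 135.6429.


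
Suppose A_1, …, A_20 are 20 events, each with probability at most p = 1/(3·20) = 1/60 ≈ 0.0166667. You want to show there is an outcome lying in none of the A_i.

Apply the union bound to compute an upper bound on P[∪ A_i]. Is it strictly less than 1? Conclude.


Union bound: P[∪_{i=1}^{20} A_i] ≤ Σ_i P[A_i] ≤ 20·p = 20·(1/60) = 1/3.
Numerically: 1/3 ≈ 0.3333333.
Is 1/3 < 1? YES.
Since P[∪ A_i] ≤ 1/3 < 1, the complement has P[∩ A_i^c] ≥ 1 − 1/3 = 2/3 > 0, so some outcome avoids every A_i.

20·p = 1/3 ≈ 0.3333333; existence CERTIFIED by the union bound.


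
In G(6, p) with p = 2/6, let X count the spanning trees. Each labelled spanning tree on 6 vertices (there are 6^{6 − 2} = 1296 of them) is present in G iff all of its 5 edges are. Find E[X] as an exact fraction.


K_6 has 6^{6 − 2} = 1296 labelled spanning trees.
For each such spanning tree H, let X_H = 1 if all 5 edges of H are present in G. Then P[X_H = 1] = p^{5} = (1/3)^{5} = 1/243.
By linearity: E[X] = Σ_H E[X_H] = 1296 · p^{5} = 1296 · 1/243 = 16/3.
Numerically: E[X] ≈ 5.33.

E[X] = 1296 · (1/3)^{5} = 16/3 ≈ 5.33.


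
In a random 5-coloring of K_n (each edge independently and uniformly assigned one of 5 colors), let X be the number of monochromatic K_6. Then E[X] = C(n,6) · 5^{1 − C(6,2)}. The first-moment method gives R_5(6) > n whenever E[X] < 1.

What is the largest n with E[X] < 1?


We need C(n, 6) · 5^{1 − 15} < 1, i.e. C(n, 6) < 5^{15 − 1} = 6103515625.
Check values of n near the boundary:
  n = 125: C(125, 6) = 4690625500; 4690625500 < 6103515625? YES
  n = 126: C(126, 6) = 4925156775; 4925156775 < 6103515625? YES
  n = 127: C(127, 6) = 5169379425; 5169379425 < 6103515625? YES
  n = 128: C(128, 6) = 5423611200; 5423611200 < 6103515625? YES
  n = 129: C(129, 6) = 5688177600; 5688177600 < 6103515625? YES
  n = 130: C(130, 6) = 5963412000; 5963412000 < 6103515625? YES
  n = 131: C(131, 6) = 6249655776; 6249655776 < 6103515625? NO
  n = 132: C(132, 6) = 6547258432; 6547258432 < 6103515625? NO
The largest n with C(n, 6) < 6103515625 is n = 130 (where E[X] = 47707296/48828125 ≈ 0.97705). Hence R_5(6) > 130, i.e. R_5(6) ≥ 131.

Largest n = 130; hence R_5(6) > 130.


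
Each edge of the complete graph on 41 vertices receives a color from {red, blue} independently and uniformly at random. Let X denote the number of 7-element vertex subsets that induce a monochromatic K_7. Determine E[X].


Let X = Σ_S X_S over the C(41, 7) = 22481940 subsets S of size 7, where X_S = 1 if the K_7 on S is monochromatic.
For a fixed S, the K_7 on S has C(7, 2) = 21 edges. P[all 21 edges red] = (1/2)^21, and likewise for blue, so P[monochromatic] = 2·(1/2)^21 = 2^{1 − 21} = 1/1048576.
By linearity: E[X] = C(41, 7) · 2^{1 − 21} = 22481940 · 1/1048576 = 5620485/262144.
Numerically: E[X] ≈ 21.44045.

E[X] = C(41,7)·2^(1−C(7,2)) = 5620485/262144 ≈ 21.44045.


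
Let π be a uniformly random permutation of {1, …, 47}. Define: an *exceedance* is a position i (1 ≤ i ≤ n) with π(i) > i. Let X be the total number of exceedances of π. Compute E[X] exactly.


Write X = Σ_{i=1}^{47} X_i, where X_i = 1_{π(i) > i}.
For each fixed i, π(i) is uniform over {1, …, 47} (marginal of a uniform permutation), so P[π(i) > i] = (n − i)/n. Summing: Σ_{i=1}^{47} (n − i)/n = (0 + 1 + … + 46)/47 = 47(47 − 1)/(2·47) = (47 − 1)/2.
Hence E[X] = Σ_{i=1}^{47} (47 − i)/47 = 23 ≈ 23.0000.

E[X] = 23 = 23.0000.


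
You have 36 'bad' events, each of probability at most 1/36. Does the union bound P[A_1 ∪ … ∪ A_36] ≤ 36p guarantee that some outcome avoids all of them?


Union bound: P[∪_{i=1}^{36} A_i] ≤ Σ_i P[A_i] ≤ 36·p = 36·(1/36) = 1.
Numerically: 1 ≈ 1.0000.
Is 1 < 1? NO.
Since the bound 1 is ≥ 1, the union bound is uninformative here; it does NOT by itself certify existence.

36·p = 1 ≈ 1.0000; existence NOT certified by the union bound.


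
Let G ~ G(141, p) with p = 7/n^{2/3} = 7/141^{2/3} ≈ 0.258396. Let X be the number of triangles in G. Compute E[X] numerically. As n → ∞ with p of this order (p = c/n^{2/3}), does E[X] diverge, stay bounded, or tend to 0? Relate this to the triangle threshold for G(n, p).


Number of potential triangles: C(141, 3) = 457310.
Each occurs with probability p³ ≈ (0.258396)³ ≈ 1.72526533e-02.
By linearity: E[X] = C(141, 3)·p³ ≈ 457310 · 1.72526533e-02 ≈ 7889.810875.
Since α = 2/3 < 1, p = c/n^{2/3} ≫ 1/n is above the triangle threshold p ~ 1/n. Asymptotically E[X] ~ (c³/6)·n^{3(1−α)} = (7³/6)·n^{1} → ∞; triangles are abundant w.h.p.

E[X] ≈ 7889.810875; in regime p = Θ(1/n^{2/3}) E[X] diverges (above the triangle threshold p ~ 1/n).


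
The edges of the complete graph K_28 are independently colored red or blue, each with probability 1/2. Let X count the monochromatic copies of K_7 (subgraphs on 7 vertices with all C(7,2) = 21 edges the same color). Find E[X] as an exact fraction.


Let X = Σ_S X_S over the C(28, 7) = 1184040 subsets S of size 7, where X_S = 1 if the K_7 on S is monochromatic.
For a fixed S, the K_7 on S has C(7, 2) = 21 edges. P[all 21 edges red] = (1/2)^21, and likewise for blue, so P[monochromatic] = 2·(1/2)^21 = 2^{1 − 21} = 1/1048576.
By linearity of expectation: E[X] = C(28, 7) · 2^{1 − 21} = 1184040 · 1/1048576 = 148005/131072.
Numerically: E[X] ≈ 1.129.

E[X] = C(28,7)·2^(1−C(7,2)) = 148005/131072 ≈ 1.129.


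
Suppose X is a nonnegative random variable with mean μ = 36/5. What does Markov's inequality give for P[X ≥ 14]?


μ = E[X] = 36/5, a = 14.
Markov: P[X ≥ 14] ≤ μ/a = (36/5)/14 = 18/35.
Numerically: ≈ 0.5143.
(Since a = 14 > μ = 7.2000, the bound 18/35 is < 1 and informative.)

P[X ≥ 14] ≤ 18/35 ≈ 0.5143.


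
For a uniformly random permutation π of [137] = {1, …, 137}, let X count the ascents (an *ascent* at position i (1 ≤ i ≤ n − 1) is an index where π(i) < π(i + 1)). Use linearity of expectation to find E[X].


Write X = Σ X_I over i = 1, …, 136, with X_I the indicator of one ascent.
There are 136 indicators.
For each fixed i, the pair (π(i), π(i+1)) is a uniformly random ordered pair of distinct values from {1, …, 137}; by symmetry P[π(i) < π(i+1)] = 1/2.
By linearity: E[X] = 136 · (1/2) = (137 − 1) · (1/2) = 68 ≈ 68.00000.

E[X] = 68 = 68.00000.


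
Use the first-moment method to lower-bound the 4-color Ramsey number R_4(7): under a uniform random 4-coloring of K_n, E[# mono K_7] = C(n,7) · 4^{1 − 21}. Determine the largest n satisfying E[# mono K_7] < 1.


We need C(n, 7) · 4^{1 − 21} < 1, i.e. C(n, 7) < 4^{21 − 1} = 1099511627776.
Check values of n near the boundary:
  n = 175: C(175, 7) = 883208107275; 883208107275 < 1099511627776? YES
  n = 176: C(176, 7) = 919790691600; 919790691600 < 1099511627776? YES
  n = 177: C(177, 7) = 957664425960; 957664425960 < 1099511627776? YES
  n = 178: C(178, 7) = 996867063280; 996867063280 < 1099511627776? YES
  n = 179: C(179, 7) = 1037437234460; 1037437234460 < 1099511627776? YES
  n = 180: C(180, 7) = 1079414463600; 1079414463600 < 1099511627776? YES
  n = 181: C(181, 7) = 1122839183400; 1122839183400 < 1099511627776? NO
The largest n with C(n, 7) < 1099511627776 is n = 180 (where E[X] = 67463403975/68719476736 ≈ 0.9817). Hence R_4(7) > 180, i.e. R_4(7) ≥ 181.

Largest n = 180; hence R_4(7) > 180.


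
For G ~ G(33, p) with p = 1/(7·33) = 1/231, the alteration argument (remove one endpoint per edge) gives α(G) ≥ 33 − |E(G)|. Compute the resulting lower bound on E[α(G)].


E[|E(G)|] = C(33, 2)·p = 528 · (1/231) = 16/7.
E[α(G)] ≥ n − E[|E(G)|] = 33 − 16/7 = 215/7.
Numerically: ≈ 30.71429.
(This is only a lower bound; the true E[α(G)] may be larger.)

E[α(G)] ≥ 215/7 ≈ 30.71429.


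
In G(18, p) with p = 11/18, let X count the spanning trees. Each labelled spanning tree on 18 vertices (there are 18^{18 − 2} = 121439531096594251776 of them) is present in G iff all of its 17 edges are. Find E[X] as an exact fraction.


K_18 has 18^{18 − 2} = 121439531096594251776 labelled spanning trees.
For each such spanning tree H, let X_H = 1 if all 17 edges of H are present in G. Then P[X_H = 1] = p^{17} = (11/18)^{17} = 505447028499293771/2185911559738696531968.
By linearity of expectation: E[X] = Σ_H E[X_H] = 121439531096594251776 · p^{17} = 121439531096594251776 · 505447028499293771/2185911559738696531968 = 505447028499293771/18.
Numerically: E[X] ≈ 2.80804e+16.

E[X] = 121439531096594251776 · (11/18)^{17} = 505447028499293771/18 ≈ 2.80804e+16.


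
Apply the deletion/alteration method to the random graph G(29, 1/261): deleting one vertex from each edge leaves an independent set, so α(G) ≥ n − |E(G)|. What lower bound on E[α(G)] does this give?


E[|E(G)|] = C(29, 2)·p = 406 · (1/261) = 14/9.
E[α(G)] ≥ n − E[|E(G)|] = 29 − 14/9 = 247/9.
Numerically: ≈ 27.444444.
(This is only a lower bound; the true E[α(G)] may be larger.)

E[α(G)] ≥ 247/9 ≈ 27.444444.


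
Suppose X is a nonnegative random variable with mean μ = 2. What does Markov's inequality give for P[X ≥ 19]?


μ = E[X] = 2, a = 19.
Markov: P[X ≥ 19] ≤ μ/a = (2)/19 = 2/19.
Numerically: ≈ 0.10526.
(Since a = 19 > μ = 2.00000, the bound 2/19 is < 1 and informative.)

P[X ≥ 19] ≤ 2/19 ≈ 0.10526.


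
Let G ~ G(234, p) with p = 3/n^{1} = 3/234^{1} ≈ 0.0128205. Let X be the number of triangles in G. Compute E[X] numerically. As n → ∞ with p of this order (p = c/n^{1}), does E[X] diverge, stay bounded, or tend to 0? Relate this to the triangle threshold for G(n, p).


Number of potential triangles: C(234, 3) = 2108184.
Each occurs with probability p³ ≈ (0.0128205)³ ≈ 2.10725063e-06.
By linearity: E[X] = C(234, 3)·p³ ≈ 2108184 · 2.10725063e-06 ≈ 4.442472.
Here α = 1, so p = 3/n is exactly at the triangle threshold p ~ 1/n. Asymptotically E[X] → c³/6 = 3³/6 = 9/2 ≈ 4.500000, a bounded constant. In this regime the triangle count is asymptotically Poisson(c³/6).

E[X] ≈ 4.442472; in regime p = Θ(1/n^{1}) E[X] stays bounded (at the triangle threshold p ~ 1/n).


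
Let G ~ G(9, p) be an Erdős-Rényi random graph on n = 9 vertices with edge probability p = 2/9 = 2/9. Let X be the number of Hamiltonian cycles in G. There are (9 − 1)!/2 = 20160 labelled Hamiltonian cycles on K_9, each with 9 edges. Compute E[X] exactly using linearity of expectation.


K_9 has (9 − 1)!/2 = 20160 labelled Hamiltonian cycles.
For each such Hamiltonian cycle H, let X_H = 1 if all 9 edges of H are present in G. Then P[X_H = 1] = p^{9} = (2/9)^{9} = 512/387420489.
Summing the indicators: E[X] = Σ_H E[X_H] = 20160 · p^{9} = 20160 · 512/387420489 = 1146880/43046721.
Numerically: E[X] ≈ 0.02664.

E[X] = 20160 · (2/9)^{9} = 1146880/43046721 ≈ 0.02664.
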